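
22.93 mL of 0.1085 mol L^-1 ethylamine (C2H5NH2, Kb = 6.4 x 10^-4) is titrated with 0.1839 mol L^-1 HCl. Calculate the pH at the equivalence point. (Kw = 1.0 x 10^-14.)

n(C2H5NH2) = 0.1085 x 0.02293 = 0.002488 mol; V(HCl) at equivalence = 0.002488/0.1839 = 0.01353 L.
At equivalence the base is fully converted to C2H5NH3+; total volume = 0.03646 L, so [C2H5NH3+] = 0.002488/0.03646 = 0.06824 M.
Ka(C2H5NH3+) = Kw/Kb = 1.0e-14 / 6.4 x 10^-4 = 1.56e-11.
[H^+] = sqrt(Ka x [C2H5NH3+]) = sqrt(1.56e-11 x 0.06824) = 1.03e-6 M.
pH = -log(1.03e-6) = 5.99.

5.99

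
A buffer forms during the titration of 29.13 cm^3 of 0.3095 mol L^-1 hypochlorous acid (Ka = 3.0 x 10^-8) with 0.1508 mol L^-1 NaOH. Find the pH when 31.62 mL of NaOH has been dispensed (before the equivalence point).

7.57

Initial n(HClO) = 0.3095 x 0.02913 = 0.009016 mol.
n(NaOH) added = 0.1508 x 0.03162 = 0.004768 mol, converting that many moles of HClO to ClO-.
Remaining n(HClO) = 0.004247 mol; n(ClO-) = 0.004768 mol.
By Henderson-Hasselbalch, pH = pKa + log([A^-]/[HA]) = 7.52 + log(0.004768/0.004247) = 7.52 + (+0.05) = 7.57.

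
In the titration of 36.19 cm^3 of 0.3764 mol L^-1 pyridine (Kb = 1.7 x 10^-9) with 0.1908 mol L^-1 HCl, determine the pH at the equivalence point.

n(C5H5N) = 0.3764 x 0.03619 = 0.01362 mol; V(HCl) at equivalence = 0.01362/0.1908 = 0.07139 L.
At equivalence the base is fully converted to C5H5NH+; total volume = 0.1076 L, so [C5H5NH+] = 0.01362/0.1076 = 0.1266 M.
Ka(C5H5NH+) = Kw/Kb = 1.0e-14 / 1.7 x 10^-9 = 5.88e-6.
[H^+] = sqrt(Ka x [C5H5NH+]) = sqrt(5.88e-6 x 0.1266) = 0.000863 M.
pH = -log(0.000863) = 3.06.

3.06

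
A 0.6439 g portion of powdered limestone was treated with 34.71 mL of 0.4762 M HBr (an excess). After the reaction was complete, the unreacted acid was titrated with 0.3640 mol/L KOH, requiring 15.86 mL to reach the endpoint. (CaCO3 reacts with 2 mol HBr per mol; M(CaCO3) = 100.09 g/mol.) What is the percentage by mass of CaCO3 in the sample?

83.6%

Total n(HBr) added = 0.4762 x 0.03471 = 0.01653 mol.
n(KOH) used = 0.3640 x 0.01586 = 0.005773 mol, which equals the excess n(HBr).
So n(HBr) consumed by the sample = 0.01653 - 0.005773 = 0.01076 mol.
n(CaCO3) = 0.01076 / 2 = 0.005378 mol.
mass CaCO3 = 0.005378 x 100.09 = 0.5383 g, so %CaCO3 = 0.5383/0.6439 x 100 = 83.6%.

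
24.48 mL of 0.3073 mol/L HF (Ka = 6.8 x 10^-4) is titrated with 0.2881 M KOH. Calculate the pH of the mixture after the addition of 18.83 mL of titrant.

3.58

Initial n(HF) = 0.3073 x 0.02448 = 0.007523 mol.
n(KOH) added = 0.2881 x 0.01883 = 0.005425 mol, converting that many moles of HF to F-.
Remaining n(HF) = 0.002098 mol; n(F-) = 0.005425 mol.
By Henderson-Hasselbalch, pH = pKa + log([A^-]/[HA]) = 3.17 + log(0.005425/0.002098) = 3.17 + (+0.41) = 3.58.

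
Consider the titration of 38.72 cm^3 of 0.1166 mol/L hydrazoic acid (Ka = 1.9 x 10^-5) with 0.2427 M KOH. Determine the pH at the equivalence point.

n(HN3) = 0.1166 x 0.03872 = 0.004515 mol; V(KOH) at equivalence = 0.004515/0.2427 = 0.01860 L.
At equivalence all the acid is converted to N3-; total volume = 0.03872 + 0.01860 = 0.05732 L, so [N3-] = 0.004515/0.05732 = 0.07876 M.
Kb = Kw/Ka = 1.0e-14 / 1.9 x 10^-5 = 5.26e-10.
[OH^-] = sqrt(Kb x [N3-]) = sqrt(5.26e-10 x 0.07876) = 6.44e-6 M.
pOH = 5.19, so pH = 14.00 - 5.19 = 8.81.

8.81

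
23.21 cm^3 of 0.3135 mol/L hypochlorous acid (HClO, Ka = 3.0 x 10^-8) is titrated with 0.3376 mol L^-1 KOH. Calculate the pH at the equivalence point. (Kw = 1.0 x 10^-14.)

10.37

n(HClO) = 0.3135 x 0.02321 = 0.007276 mol; V(KOH) at equivalence = 0.007276/0.3376 = 0.02155 L.
At equivalence all the acid is converted to ClO-; total volume = 0.02321 + 0.02155 = 0.04476 L, so [ClO-] = 0.007276/0.04476 = 0.1626 M.
Kb = Kw/Ka = 1.0e-14 / 3.0 x 10^-8 = 3.33e-7.
[OH^-] = sqrt(Kb x [ClO-]) = sqrt(3.33e-7 x 0.1626) = 0.000233 M.
pOH = 3.63, so pH = 14.00 - 3.63 = 10.37.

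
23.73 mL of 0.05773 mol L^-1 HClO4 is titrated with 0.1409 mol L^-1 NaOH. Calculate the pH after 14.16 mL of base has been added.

12.22

n(acid) = 0.05773 x 0.02373 = 0.001370 mol; n(NaOH) added = 0.1409 x 0.01416 = 0.001995 mol.
Base is in excess by 0.001995 - 0.001370 = 0.0006252 mol in a total volume of 0.03789 L.
[OH^-] = 0.0006252/0.03789 = 0.01650 M, so pOH = 1.78 and pH = 14.00 - 1.78 = 12.22.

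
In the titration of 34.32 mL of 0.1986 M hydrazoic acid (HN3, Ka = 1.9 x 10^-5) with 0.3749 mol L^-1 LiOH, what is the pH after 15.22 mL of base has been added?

Initial n(HN3) = 0.1986 x 0.03432 = 0.006816 mol.
n(LiOH) added = 0.3749 x 0.01522 = 0.005706 mol, converting that many moles of HN3 to N3-.
Remaining n(HN3) = 0.001110 mol; n(N3-) = 0.005706 mol.
By Henderson-Hasselbalch, pH = pKa + log([A^-]/[HA]) = 4.72 + log(0.005706/0.001110) = 4.72 + (+0.71) = 5.43.

5.43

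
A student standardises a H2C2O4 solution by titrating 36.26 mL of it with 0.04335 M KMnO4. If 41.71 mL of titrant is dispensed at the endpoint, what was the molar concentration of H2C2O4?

n(KMnO4) = 0.04335 x 0.04171 = 0.001808 mol.
From the balanced equation, 2 mol KMnO4 reacts with 5 mol H2C2O4, so n(H2C2O4) = 0.001808 x 5/2 = 0.004520 mol.
[H2C2O4] = 0.004520 / 0.03626 L = 0.125 M.

0.125 M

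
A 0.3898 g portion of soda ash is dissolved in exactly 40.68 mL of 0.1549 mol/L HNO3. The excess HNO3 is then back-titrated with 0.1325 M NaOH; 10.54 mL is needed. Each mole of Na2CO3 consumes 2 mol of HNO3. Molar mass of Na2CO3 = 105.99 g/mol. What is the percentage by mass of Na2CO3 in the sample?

Total n(HNO3) added = 0.1549 x 0.04068 = 0.006301 mol.
n(NaOH) used = 0.1325 x 0.01054 = 0.001397 mol, which equals the excess n(HNO3).
So n(HNO3) consumed by the sample = 0.006301 - 0.001397 = 0.004905 mol.
n(Na2CO3) = 0.004905 / 2 = 0.002452 mol.
mass Na2CO3 = 0.002452 x 105.99 = 0.2599 g, so %Na2CO3 = 0.2599/0.3898 x 100 = 66.7%.

66.7%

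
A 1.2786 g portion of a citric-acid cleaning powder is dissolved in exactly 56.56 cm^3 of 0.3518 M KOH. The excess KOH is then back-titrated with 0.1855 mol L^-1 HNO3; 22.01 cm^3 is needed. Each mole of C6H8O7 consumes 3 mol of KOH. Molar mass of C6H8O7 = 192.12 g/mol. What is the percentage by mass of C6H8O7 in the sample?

79.2%

Total n(KOH) added = 0.3518 x 0.05656 = 0.01990 mol.
n(HNO3) used = 0.1855 x 0.02201 = 0.004083 mol, which equals the excess n(KOH).
So n(KOH) consumed by the sample = 0.01990 - 0.004083 = 0.01581 mol.
n(C6H8O7) = 0.01581 / 3 = 0.005272 mol.
mass C6H8O7 = 0.005272 x 192.12 = 1.013 g, so %C6H8O7 = 1.013/1.2786 x 100 = 79.2%.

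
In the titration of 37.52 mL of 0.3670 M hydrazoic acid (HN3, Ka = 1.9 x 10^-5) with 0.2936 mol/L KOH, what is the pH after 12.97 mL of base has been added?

4.30

Initial n(HN3) = 0.3670 x 0.03752 = 0.01377 mol.
n(KOH) added = 0.2936 x 0.01297 = 0.003808 mol, converting that many moles of HN3 to N3-.
Remaining n(HN3) = 0.009962 mol; n(N3-) = 0.003808 mol.
By Henderson-Hasselbalch, pH = pKa + log([A^-]/[HA]) = 4.72 + log(0.003808/0.009962) = 4.72 + (-0.42) = 4.30.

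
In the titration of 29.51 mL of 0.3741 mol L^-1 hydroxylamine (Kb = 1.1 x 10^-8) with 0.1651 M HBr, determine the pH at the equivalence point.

n(NH2OH) = 0.3741 x 0.02951 = 0.01104 mol; V(HBr) at equivalence = 0.01104/0.1651 = 0.06687 L.
At equivalence the base is fully converted to NH3OH+; total volume = 0.09638 L, so [NH3OH+] = 0.01104/0.09638 = 0.1145 M.
Ka(NH3OH+) = Kw/Kb = 1.0e-14 / 1.1 x 10^-8 = 9.09e-7.
[H^+] = sqrt(Ka x [NH3OH+]) = sqrt(9.09e-7 x 0.1145) = 0.000323 M.
pH = -log(0.000323) = 3.49.

3.49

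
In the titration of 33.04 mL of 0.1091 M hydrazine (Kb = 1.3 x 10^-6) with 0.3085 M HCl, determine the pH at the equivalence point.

n(N2H4) = 0.1091 x 0.03304 = 0.003605 mol; V(HCl) at equivalence = 0.003605/0.3085 = 0.01168 L.
At equivalence the base is fully converted to N2H5+; total volume = 0.04472 L, so [N2H5+] = 0.003605/0.04472 = 0.08060 M.
Ka(N2H5+) = Kw/Kb = 1.0e-14 / 1.3 x 10^-6 = 7.69e-9.
[H^+] = sqrt(Ka x [N2H5+]) = sqrt(7.69e-9 x 0.08060) = 2.49e-5 M.
pH = -log(2.49e-5) = 4.60.

4.60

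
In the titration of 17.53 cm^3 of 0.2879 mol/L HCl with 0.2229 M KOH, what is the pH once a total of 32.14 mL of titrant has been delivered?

n(acid) = 0.2879 x 0.01753 = 0.005047 mol; n(KOH) added = 0.2229 x 0.03214 = 0.007164 mol.
Base is in excess by 0.007164 - 0.005047 = 0.002117 mol in a total volume of 0.04967 L.
[OH^-] = 0.002117/0.04967 = 0.04262 M, so pOH = 1.37 and pH = 14.00 - 1.37 = 12.63.

12.63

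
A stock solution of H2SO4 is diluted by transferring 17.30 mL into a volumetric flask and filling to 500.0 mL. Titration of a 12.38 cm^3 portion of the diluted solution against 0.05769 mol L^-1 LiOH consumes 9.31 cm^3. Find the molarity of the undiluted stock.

0.627 M

n(LiOH) = 0.05769 x 0.009310 = 0.0005371 mol.
n(H2SO4) in the aliquot = 0.0005371 x 1/2 = 0.0002685 mol.
[diluted H2SO4] = 0.0002685 / 0.01238 = 0.02169 M.
Dilution factor = 500.0/17.30 = 28.90, so [stock] = 0.02169 x 28.90 = 0.627 M.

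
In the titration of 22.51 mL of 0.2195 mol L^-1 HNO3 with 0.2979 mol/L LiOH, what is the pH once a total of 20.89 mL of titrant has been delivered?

12.47

n(acid) = 0.2195 x 0.02251 = 0.004941 mol; n(LiOH) added = 0.2979 x 0.02089 = 0.006223 mol.
Base is in excess by 0.006223 - 0.004941 = 0.001282 mol in a total volume of 0.04340 L.
[OH^-] = 0.001282/0.04340 = 0.02954 M, so pOH = 1.53 and pH = 14.00 - 1.53 = 12.47.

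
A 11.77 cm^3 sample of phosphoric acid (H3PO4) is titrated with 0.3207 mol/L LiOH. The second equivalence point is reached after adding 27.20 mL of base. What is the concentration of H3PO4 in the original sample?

n(LiOH) = 0.3207 x 0.02720 = 0.008723 mol.
At the second equivalence point, 2 mol OH^- react per mol H3PO4, so n(H3PO4) = 0.008723 / 2 = 0.004362 mol.
[H3PO4] = 0.004362 / 0.01177 L = 0.371 M.

0.371 M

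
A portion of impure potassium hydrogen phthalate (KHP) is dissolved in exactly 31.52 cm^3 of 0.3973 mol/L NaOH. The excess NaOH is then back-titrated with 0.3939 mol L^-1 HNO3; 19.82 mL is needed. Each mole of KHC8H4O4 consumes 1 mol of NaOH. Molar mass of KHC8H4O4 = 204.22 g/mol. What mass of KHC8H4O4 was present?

Total n(NaOH) added = 0.3973 x 0.03152 = 0.01252 mol.
n(HNO3) used = 0.3939 x 0.01982 = 0.007807 mol, which equals the excess n(NaOH).
So n(NaOH) consumed by the sample = 0.01252 - 0.007807 = 0.004716 mol.
n(KHC8H4O4) = 0.004716 / 1 = 0.004716 mol.
mass = 0.004716 mol x 204.22 g/mol = 0.963 g.

0.963 g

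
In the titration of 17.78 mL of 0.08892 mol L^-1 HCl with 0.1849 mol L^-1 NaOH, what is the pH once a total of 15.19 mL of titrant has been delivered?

n(acid) = 0.08892 x 0.01778 = 0.001581 mol; n(NaOH) added = 0.1849 x 0.01519 = 0.002809 mol.
Base is in excess by 0.002809 - 0.001581 = 0.001228 mol in a total volume of 0.03297 L.
[OH^-] = 0.001228/0.03297 = 0.03723 M, so pOH = 1.43 and pH = 14.00 - 1.43 = 12.57.

12.57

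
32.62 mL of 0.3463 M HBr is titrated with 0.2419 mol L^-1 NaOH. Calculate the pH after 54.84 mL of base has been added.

n(acid) = 0.3463 x 0.03262 = 0.01130 mol; n(NaOH) added = 0.2419 x 0.05484 = 0.01327 mol.
Base is in excess by 0.01327 - 0.01130 = 0.001969 mol in a total volume of 0.08746 L.
[OH^-] = 0.001969/0.08746 = 0.02252 M, so pOH = 1.65 and pH = 14.00 - 1.65 = 12.35.

12.35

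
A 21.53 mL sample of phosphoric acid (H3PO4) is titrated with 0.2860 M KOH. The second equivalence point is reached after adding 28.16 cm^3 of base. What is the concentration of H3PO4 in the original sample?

0.187 M

n(KOH) = 0.2860 x 0.02816 = 0.008054 mol.
At the second equivalence point, 2 mol OH^- react per mol H3PO4, so n(H3PO4) = 0.008054 / 2 = 0.004027 mol.
[H3PO4] = 0.004027 / 0.02153 L = 0.187 M.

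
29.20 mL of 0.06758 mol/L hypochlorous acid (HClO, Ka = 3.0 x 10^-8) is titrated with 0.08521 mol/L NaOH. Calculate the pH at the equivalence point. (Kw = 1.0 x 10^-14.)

n(HClO) = 0.06758 x 0.02920 = 0.001973 mol; V(NaOH) at equivalence = 0.001973/0.08521 = 0.02316 L.
At equivalence all the acid is converted to ClO-; total volume = 0.02920 + 0.02316 = 0.05236 L, so [ClO-] = 0.001973/0.05236 = 0.03769 M.
Kb = Kw/Ka = 1.0e-14 / 3.0 x 10^-8 = 3.33e-7.
[OH^-] = sqrt(Kb x [ClO-]) = sqrt(3.33e-7 x 0.03769) = 0.000112 M.
pOH = 3.95, so pH = 14.00 - 3.95 = 10.05.

10.05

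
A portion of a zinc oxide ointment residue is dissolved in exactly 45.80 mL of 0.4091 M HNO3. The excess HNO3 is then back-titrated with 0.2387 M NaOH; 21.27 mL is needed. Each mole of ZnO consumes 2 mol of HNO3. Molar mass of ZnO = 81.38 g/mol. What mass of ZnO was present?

0.556 g

Total n(HNO3) added = 0.4091 x 0.04580 = 0.01874 mol.
n(NaOH) used = 0.2387 x 0.02127 = 0.005077 mol, which equals the excess n(HNO3).
So n(HNO3) consumed by the sample = 0.01874 - 0.005077 = 0.01366 mol.
n(ZnO) = 0.01366 / 2 = 0.006830 mol.
mass = 0.006830 mol x 81.38 g/mol = 0.556 g.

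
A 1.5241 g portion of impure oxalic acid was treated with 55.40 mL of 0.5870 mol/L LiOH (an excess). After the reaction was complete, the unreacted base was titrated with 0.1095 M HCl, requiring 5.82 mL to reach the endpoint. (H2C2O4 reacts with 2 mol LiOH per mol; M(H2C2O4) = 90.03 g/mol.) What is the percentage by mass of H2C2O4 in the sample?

94.2%

Total n(LiOH) added = 0.5870 x 0.05540 = 0.03252 mol.
n(HCl) used = 0.1095 x 0.005820 = 0.0006373 mol, which equals the excess n(LiOH).
So n(LiOH) consumed by the sample = 0.03252 - 0.0006373 = 0.03188 mol.
n(H2C2O4) = 0.03188 / 2 = 0.01594 mol.
mass H2C2O4 = 0.01594 x 90.03 = 1.435 g, so %H2C2O4 = 1.435/1.5241 x 100 = 94.2%.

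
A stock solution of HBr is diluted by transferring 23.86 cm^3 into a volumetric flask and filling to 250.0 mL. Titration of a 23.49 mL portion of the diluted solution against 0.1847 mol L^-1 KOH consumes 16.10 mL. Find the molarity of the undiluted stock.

1.33 M

n(KOH) = 0.1847 x 0.01610 = 0.002974 mol.
n(HBr) in the aliquot = 0.002974 mol.
[diluted HBr] = 0.002974 / 0.02349 = 0.1266 M.
Dilution factor = 250.0/23.86 = 10.48, so [stock] = 0.1266 x 10.48 = 1.33 M.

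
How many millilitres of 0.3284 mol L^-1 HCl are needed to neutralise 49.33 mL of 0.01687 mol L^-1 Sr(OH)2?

n(Sr(OH)2) = 0.01687 mol/L x 0.04933 L = 0.0008322 mol.
The neutralisation is 1 Sr(OH)2 : 2 HCl, so n(HCl) = 0.0008322 x 2/1 = 0.001664 mol.
V(HCl) = 0.001664 / 0.3284 = 0.005068 L = 5.07 mL.

5.07 mL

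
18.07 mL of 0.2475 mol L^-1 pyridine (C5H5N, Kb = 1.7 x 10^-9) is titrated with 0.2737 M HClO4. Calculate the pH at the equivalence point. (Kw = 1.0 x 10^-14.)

n(C5H5N) = 0.2475 x 0.01807 = 0.004472 mol; V(HClO4) at equivalence = 0.004472/0.2737 = 0.01634 L.
At equivalence the base is fully converted to C5H5NH+; total volume = 0.03441 L, so [C5H5NH+] = 0.004472/0.03441 = 0.1300 M.
Ka(C5H5NH+) = Kw/Kb = 1.0e-14 / 1.7 x 10^-9 = 5.88e-6.
[H^+] = sqrt(Ka x [C5H5NH+]) = sqrt(5.88e-6 x 0.1300) = 0.000874 M.
pH = -log(0.000874) = 3.06.

3.06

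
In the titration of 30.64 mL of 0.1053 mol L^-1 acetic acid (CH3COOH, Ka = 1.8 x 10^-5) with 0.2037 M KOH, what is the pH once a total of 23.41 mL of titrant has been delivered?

12.46

n(acid) = 0.1053 x 0.03064 = 0.003226 mol; n(KOH) added = 0.2037 x 0.02341 = 0.004769 mol.
Base is in excess by 0.004769 - 0.003226 = 0.001542 mol in a total volume of 0.05405 L.
[OH^-] = 0.001542/0.05405 = 0.02853 M, so pOH = 1.54 and pH = 14.00 - 1.54 = 12.46.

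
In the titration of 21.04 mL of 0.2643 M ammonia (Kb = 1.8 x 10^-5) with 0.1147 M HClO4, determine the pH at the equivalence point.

n(NH3) = 0.2643 x 0.02104 = 0.005561 mol; V(HClO4) at equivalence = 0.005561/0.1147 = 0.04848 L.
At equivalence the base is fully converted to NH4+; total volume = 0.06952 L, so [NH4+] = 0.005561/0.06952 = 0.07999 M.
Ka(NH4+) = Kw/Kb = 1.0e-14 / 1.8 x 10^-5 = 5.56e-10.
[H^+] = sqrt(Ka x [NH4+]) = sqrt(5.56e-10 x 0.07999) = 6.67e-6 M.
pH = -log(6.67e-6) = 5.18.

5.18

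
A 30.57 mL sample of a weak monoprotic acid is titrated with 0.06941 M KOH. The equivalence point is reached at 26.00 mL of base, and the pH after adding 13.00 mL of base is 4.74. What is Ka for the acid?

13.00 mL is half of the equivalence volume, so this is the half-equivalence point where [HA] = [A^-].
At half-equivalence pH = pKa, so pKa = 4.74.
Ka = 10^(-4.74) = 1.8 x 10^-5.

1.8 x 10^-5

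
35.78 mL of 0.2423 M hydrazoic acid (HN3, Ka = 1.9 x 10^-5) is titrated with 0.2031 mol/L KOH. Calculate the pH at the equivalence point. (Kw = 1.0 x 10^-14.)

8.88

n(HN3) = 0.2423 x 0.03578 = 0.008669 mol; V(KOH) at equivalence = 0.008669/0.2031 = 0.04269 L.
At equivalence all the acid is converted to N3-; total volume = 0.03578 + 0.04269 = 0.07847 L, so [N3-] = 0.008669/0.07847 = 0.1105 M.
Kb = Kw/Ka = 1.0e-14 / 1.9 x 10^-5 = 5.26e-10.
[OH^-] = sqrt(Kb x [N3-]) = sqrt(5.26e-10 x 0.1105) = 7.63e-6 M.
pOH = 5.12, so pH = 14.00 - 5.12 = 8.88.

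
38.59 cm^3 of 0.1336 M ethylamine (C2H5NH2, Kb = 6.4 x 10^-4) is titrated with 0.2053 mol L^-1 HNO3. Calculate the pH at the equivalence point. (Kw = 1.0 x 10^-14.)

5.95

n(C2H5NH2) = 0.1336 x 0.03859 = 0.005156 mol; V(HNO3) at equivalence = 0.005156/0.2053 = 0.02511 L.
At equivalence the base is fully converted to C2H5NH3+; total volume = 0.06370 L, so [C2H5NH3+] = 0.005156/0.06370 = 0.08093 M.
Ka(C2H5NH3+) = Kw/Kb = 1.0e-14 / 6.4 x 10^-4 = 1.56e-11.
[H^+] = sqrt(Ka x [C2H5NH3+]) = sqrt(1.56e-11 x 0.08093) = 1.12e-6 M.
pH = -log(1.12e-6) = 5.95.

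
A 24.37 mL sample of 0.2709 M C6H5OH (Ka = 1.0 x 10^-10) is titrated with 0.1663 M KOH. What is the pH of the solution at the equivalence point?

11.51

n(C6H5OH) = 0.2709 x 0.02437 = 0.006602 mol; V(KOH) at equivalence = 0.006602/0.1663 = 0.03970 L.
At equivalence all the acid is converted to C6H5O-; total volume = 0.02437 + 0.03970 = 0.06407 L, so [C6H5O-] = 0.006602/0.06407 = 0.1030 M.
Kb = Kw/Ka = 1.0e-14 / 1.0 x 10^-10 = 0.000100.
[OH^-] = sqrt(Kb x [C6H5O-]) = sqrt(0.000100 x 0.1030) = 0.00321 M.
pOH = 2.49, so pH = 14.00 - 2.49 = 11.51.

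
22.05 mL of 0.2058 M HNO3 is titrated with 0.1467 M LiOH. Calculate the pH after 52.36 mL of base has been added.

12.63

n(acid) = 0.2058 x 0.02205 = 0.004538 mol; n(LiOH) added = 0.1467 x 0.05236 = 0.007681 mol.
Base is in excess by 0.007681 - 0.004538 = 0.003143 mol in a total volume of 0.07441 L.
[OH^-] = 0.003143/0.07441 = 0.04224 M, so pOH = 1.37 and pH = 14.00 - 1.37 = 12.63.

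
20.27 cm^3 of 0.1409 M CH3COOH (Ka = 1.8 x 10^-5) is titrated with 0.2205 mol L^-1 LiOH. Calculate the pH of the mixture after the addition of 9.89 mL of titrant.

Initial n(CH3COOH) = 0.1409 x 0.02027 = 0.002856 mol.
n(LiOH) added = 0.2205 x 0.009890 = 0.002181 mol, converting that many moles of CH3COOH to CH3COO-.
Remaining n(CH3COOH) = 0.0006753 mol; n(CH3COO-) = 0.002181 mol.
By Henderson-Hasselbalch, pH = pKa + log([A^-]/[HA]) = 4.74 + log(0.002181/0.0006753) = 4.74 + (+0.51) = 5.25.

5.25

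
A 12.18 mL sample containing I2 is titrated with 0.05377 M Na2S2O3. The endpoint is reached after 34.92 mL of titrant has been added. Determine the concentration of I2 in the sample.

0.0771 M

n(Na2S2O3) = 0.05377 x 0.03492 = 0.001878 mol.
From the balanced equation, 2 mol Na2S2O3 reacts with 1 mol I2, so n(I2) = 0.001878 x 1/2 = 0.0009388 mol.
[I2] = 0.0009388 / 0.01218 L = 0.0771 M.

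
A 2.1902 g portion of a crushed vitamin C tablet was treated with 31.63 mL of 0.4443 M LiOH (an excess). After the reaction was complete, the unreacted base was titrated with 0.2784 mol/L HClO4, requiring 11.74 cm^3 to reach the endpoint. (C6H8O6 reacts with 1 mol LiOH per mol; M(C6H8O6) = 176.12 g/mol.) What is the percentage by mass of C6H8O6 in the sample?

86.7%

Total n(LiOH) added = 0.4443 x 0.03163 = 0.01405 mol.
n(HClO4) used = 0.2784 x 0.01174 = 0.003268 mol, which equals the excess n(LiOH).
So n(LiOH) consumed by the sample = 0.01405 - 0.003268 = 0.01078 mol.
n(C6H8O6) = 0.01078 / 1 = 0.01078 mol.
mass C6H8O6 = 0.01078 x 176.12 = 1.899 g, so %C6H8O6 = 1.899/2.1902 x 100 = 86.7%.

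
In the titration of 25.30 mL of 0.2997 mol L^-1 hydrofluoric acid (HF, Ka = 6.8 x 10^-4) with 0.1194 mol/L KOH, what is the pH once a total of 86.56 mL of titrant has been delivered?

12.39

n(acid) = 0.2997 x 0.02530 = 0.007582 mol; n(KOH) added = 0.1194 x 0.08656 = 0.01034 mol.
Base is in excess by 0.01034 - 0.007582 = 0.002753 mol in a total volume of 0.1119 L.
[OH^-] = 0.002753/0.1119 = 0.02461 M, so pOH = 1.61 and pH = 14.00 - 1.61 = 12.39.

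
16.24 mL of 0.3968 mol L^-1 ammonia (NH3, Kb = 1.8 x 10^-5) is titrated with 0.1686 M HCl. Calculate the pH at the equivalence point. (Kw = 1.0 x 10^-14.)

n(NH3) = 0.3968 x 0.01624 = 0.006444 mol; V(HCl) at equivalence = 0.006444/0.1686 = 0.03822 L.
At equivalence the base is fully converted to NH4+; total volume = 0.05446 L, so [NH4+] = 0.006444/0.05446 = 0.1183 M.
Ka(NH4+) = Kw/Kb = 1.0e-14 / 1.8 x 10^-5 = 5.56e-10.
[H^+] = sqrt(Ka x [NH4+]) = sqrt(5.56e-10 x 0.1183) = 8.11e-6 M.
pH = -log(8.11e-6) = 5.09.

5.09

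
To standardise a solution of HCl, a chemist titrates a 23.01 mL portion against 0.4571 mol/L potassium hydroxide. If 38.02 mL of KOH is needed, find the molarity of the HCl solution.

0.755 M

n(KOH) delivered = 0.4571 x 0.03802 = 0.01738 mol.
For a 1:1 reaction, n(HCl) = 0.01738 mol.
[HCl] = 0.01738 mol / 0.02301 L = 0.755 M.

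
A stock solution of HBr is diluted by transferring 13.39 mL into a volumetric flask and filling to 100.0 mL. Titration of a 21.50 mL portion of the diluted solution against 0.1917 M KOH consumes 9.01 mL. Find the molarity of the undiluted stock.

n(KOH) = 0.1917 x 0.009010 = 0.001727 mol.
n(HBr) in the aliquot = 0.001727 mol.
[diluted HBr] = 0.001727 / 0.02150 = 0.08034 M.
Dilution factor = 100.0/13.39 = 7.468, so [stock] = 0.08034 x 7.468 = 0.600 M.

0.600 M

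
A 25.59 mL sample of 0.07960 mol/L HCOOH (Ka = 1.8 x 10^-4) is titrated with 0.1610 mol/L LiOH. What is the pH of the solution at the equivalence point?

n(HCOOH) = 0.07960 x 0.02559 = 0.002037 mol; V(LiOH) at equivalence = 0.002037/0.1610 = 0.01265 L.
At equivalence all the acid is converted to HCOO-; total volume = 0.02559 + 0.01265 = 0.03824 L, so [HCOO-] = 0.002037/0.03824 = 0.05327 M.
Kb = Kw/Ka = 1.0e-14 / 1.8 x 10^-4 = 5.56e-11.
[OH^-] = sqrt(Kb x [HCOO-]) = sqrt(5.56e-11 x 0.05327) = 1.72e-6 M.
pOH = 5.76, so pH = 14.00 - 5.76 = 8.24.

8.24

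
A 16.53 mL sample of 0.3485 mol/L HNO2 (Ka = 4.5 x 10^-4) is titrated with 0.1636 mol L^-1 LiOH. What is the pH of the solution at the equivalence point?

n(HNO2) = 0.3485 x 0.01653 = 0.005761 mol; V(LiOH) at equivalence = 0.005761/0.1636 = 0.03521 L.
At equivalence all the acid is converted to NO2-; total volume = 0.01653 + 0.03521 = 0.05174 L, so [NO2-] = 0.005761/0.05174 = 0.1113 M.
Kb = Kw/Ka = 1.0e-14 / 4.5 x 10^-4 = 2.22e-11.
[OH^-] = sqrt(Kb x [NO2-]) = sqrt(2.22e-11 x 0.1113) = 1.57e-6 M.
pOH = 5.80, so pH = 14.00 - 5.80 = 8.20.

8.20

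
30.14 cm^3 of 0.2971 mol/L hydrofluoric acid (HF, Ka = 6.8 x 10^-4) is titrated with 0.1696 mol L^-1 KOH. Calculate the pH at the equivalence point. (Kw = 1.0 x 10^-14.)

8.10

n(HF) = 0.2971 x 0.03014 = 0.008955 mol; V(KOH) at equivalence = 0.008955/0.1696 = 0.05280 L.
At equivalence all the acid is converted to F-; total volume = 0.03014 + 0.05280 = 0.08294 L, so [F-] = 0.008955/0.08294 = 0.1080 M.
Kb = Kw/Ka = 1.0e-14 / 6.8 x 10^-4 = 1.47e-11.
[OH^-] = sqrt(Kb x [F-]) = sqrt(1.47e-11 x 0.1080) = 1.26e-6 M.
pOH = 5.90, so pH = 14.00 - 5.90 = 8.10.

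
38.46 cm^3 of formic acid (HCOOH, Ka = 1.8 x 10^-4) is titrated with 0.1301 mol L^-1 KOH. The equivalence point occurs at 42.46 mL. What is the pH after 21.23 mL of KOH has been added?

21.23 mL is exactly half the equivalence volume (42.46/2), i.e. the half-equivalence point.
There, n(HA) = n(A^-), so pH = pKa = -log(1.8 x 10^-4) = 3.74.

3.74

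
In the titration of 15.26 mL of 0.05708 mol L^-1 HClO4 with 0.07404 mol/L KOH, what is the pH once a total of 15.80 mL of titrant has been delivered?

11.98

n(acid) = 0.05708 x 0.01526 = 0.0008710 mol; n(KOH) added = 0.07404 x 0.01580 = 0.001170 mol.
Base is in excess by 0.001170 - 0.0008710 = 0.0002988 mol in a total volume of 0.03106 L.
[OH^-] = 0.0002988/0.03106 = 0.009620 M, so pOH = 2.02 and pH = 14.00 - 2.02 = 11.98.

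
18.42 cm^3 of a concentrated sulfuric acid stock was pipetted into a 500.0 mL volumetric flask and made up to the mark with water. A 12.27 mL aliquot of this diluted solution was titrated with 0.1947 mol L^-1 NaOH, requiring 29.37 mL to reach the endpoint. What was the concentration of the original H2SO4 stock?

6.33 M

n(NaOH) = 0.1947 x 0.02937 = 0.005718 mol.
n(H2SO4) in the aliquot = 0.005718 x 1/2 = 0.002859 mol.
[diluted H2SO4] = 0.002859 / 0.01227 = 0.2330 M.
Dilution factor = 500.0/18.42 = 27.14, so [stock] = 0.2330 x 27.14 = 6.33 M.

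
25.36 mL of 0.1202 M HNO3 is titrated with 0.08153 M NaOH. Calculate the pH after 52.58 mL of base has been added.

n(acid) = 0.1202 x 0.02536 = 0.003048 mol; n(NaOH) added = 0.08153 x 0.05258 = 0.004287 mol.
Base is in excess by 0.004287 - 0.003048 = 0.001239 mol in a total volume of 0.07794 L.
[OH^-] = 0.001239/0.07794 = 0.01589 M, so pOH = 1.80 and pH = 14.00 - 1.80 = 12.20.

12.20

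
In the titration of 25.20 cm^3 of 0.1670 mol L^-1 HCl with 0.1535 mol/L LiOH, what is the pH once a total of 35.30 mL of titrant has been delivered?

n(acid) = 0.1670 x 0.02520 = 0.004208 mol; n(LiOH) added = 0.1535 x 0.03530 = 0.005419 mol.
Base is in excess by 0.005419 - 0.004208 = 0.001210 mol in a total volume of 0.06050 L.
[OH^-] = 0.001210/0.06050 = 0.02000 M, so pOH = 1.70 and pH = 14.00 - 1.70 = 12.30.

12.30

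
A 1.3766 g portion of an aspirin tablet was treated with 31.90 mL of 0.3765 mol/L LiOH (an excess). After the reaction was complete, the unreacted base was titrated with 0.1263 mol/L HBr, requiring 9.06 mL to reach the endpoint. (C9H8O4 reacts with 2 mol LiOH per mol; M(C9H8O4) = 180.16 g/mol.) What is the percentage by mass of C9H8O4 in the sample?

71.1%

Total n(LiOH) added = 0.3765 x 0.03190 = 0.01201 mol.
n(HBr) used = 0.1263 x 0.009060 = 0.001144 mol, which equals the excess n(LiOH).
So n(LiOH) consumed by the sample = 0.01201 - 0.001144 = 0.01087 mol.
n(C9H8O4) = 0.01087 / 2 = 0.005433 mol.
mass C9H8O4 = 0.005433 x 180.16 = 0.9788 g, so %C9H8O4 = 0.9788/1.3766 x 100 = 71.1%.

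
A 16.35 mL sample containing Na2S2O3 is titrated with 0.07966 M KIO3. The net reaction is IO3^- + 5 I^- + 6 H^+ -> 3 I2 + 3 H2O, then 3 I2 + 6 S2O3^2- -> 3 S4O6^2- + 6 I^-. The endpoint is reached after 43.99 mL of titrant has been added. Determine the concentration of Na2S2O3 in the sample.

n(KIO3) = 0.07966 x 0.04399 = 0.003504 mol.
From the balanced equation, 1 mol KIO3 reacts with 6 mol Na2S2O3, so n(Na2S2O3) = 0.003504 x 6/1 = 0.02103 mol.
[Na2S2O3] = 0.02103 / 0.01635 L = 1.29 M.

1.29 M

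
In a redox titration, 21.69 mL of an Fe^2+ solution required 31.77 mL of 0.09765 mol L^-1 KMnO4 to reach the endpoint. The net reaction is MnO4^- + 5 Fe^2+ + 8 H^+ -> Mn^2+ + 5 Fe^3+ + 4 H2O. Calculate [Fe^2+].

n(KMnO4) = 0.09765 x 0.03177 = 0.003102 mol.
From the balanced equation, 1 mol KMnO4 reacts with 5 mol Fe^2+, so n(Fe^2+) = 0.003102 x 5/1 = 0.01551 mol.
[Fe^2+] = 0.01551 / 0.02169 L = 0.715 M.

0.715 M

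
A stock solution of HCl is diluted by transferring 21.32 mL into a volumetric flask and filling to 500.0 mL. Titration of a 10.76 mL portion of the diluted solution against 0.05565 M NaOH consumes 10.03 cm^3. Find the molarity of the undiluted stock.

n(NaOH) = 0.05565 x 0.01003 = 0.0005582 mol.
n(HCl) in the aliquot = 0.0005582 mol.
[diluted HCl] = 0.0005582 / 0.01076 = 0.05187 M.
Dilution factor = 500.0/21.32 = 23.45, so [stock] = 0.05187 x 23.45 = 1.22 M.

1.22 M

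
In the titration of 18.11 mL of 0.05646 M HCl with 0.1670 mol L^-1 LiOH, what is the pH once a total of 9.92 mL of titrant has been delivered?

12.35

n(acid) = 0.05646 x 0.01811 = 0.001022 mol; n(LiOH) added = 0.1670 x 0.009920 = 0.001657 mol.
Base is in excess by 0.001657 - 0.001022 = 0.0006341 mol in a total volume of 0.02803 L.
[OH^-] = 0.0006341/0.02803 = 0.02262 M, so pOH = 1.65 and pH = 14.00 - 1.65 = 12.35.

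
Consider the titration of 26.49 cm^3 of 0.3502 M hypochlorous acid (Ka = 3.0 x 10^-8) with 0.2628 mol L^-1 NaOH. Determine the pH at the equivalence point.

10.35

n(HClO) = 0.3502 x 0.02649 = 0.009277 mol; V(NaOH) at equivalence = 0.009277/0.2628 = 0.03530 L.
At equivalence all the acid is converted to ClO-; total volume = 0.02649 + 0.03530 = 0.06179 L, so [ClO-] = 0.009277/0.06179 = 0.1501 M.
Kb = Kw/Ka = 1.0e-14 / 3.0 x 10^-8 = 3.33e-7.
[OH^-] = sqrt(Kb x [ClO-]) = sqrt(3.33e-7 x 0.1501) = 0.000224 M.
pOH = 3.65, so pH = 14.00 - 3.65 = 10.35.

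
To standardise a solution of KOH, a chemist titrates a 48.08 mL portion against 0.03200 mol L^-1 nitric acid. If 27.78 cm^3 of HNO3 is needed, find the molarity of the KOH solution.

0.0185 M

n(HNO3) delivered = 0.03200 x 0.02778 = 0.0008890 mol.
For a 1:1 reaction, n(KOH) = 0.0008890 mol.
[KOH] = 0.0008890 mol / 0.04808 L = 0.0185 M.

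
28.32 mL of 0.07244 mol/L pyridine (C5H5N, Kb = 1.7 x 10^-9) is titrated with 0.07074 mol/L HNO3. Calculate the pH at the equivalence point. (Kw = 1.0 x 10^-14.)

3.34

n(C5H5N) = 0.07244 x 0.02832 = 0.002052 mol; V(HNO3) at equivalence = 0.002052/0.07074 = 0.02900 L.
At equivalence the base is fully converted to C5H5NH+; total volume = 0.05732 L, so [C5H5NH+] = 0.002052/0.05732 = 0.03579 M.
Ka(C5H5NH+) = Kw/Kb = 1.0e-14 / 1.7 x 10^-9 = 5.88e-6.
[H^+] = sqrt(Ka x [C5H5NH+]) = sqrt(5.88e-6 x 0.03579) = 0.000459 M.
pH = -log(0.000459) = 3.34.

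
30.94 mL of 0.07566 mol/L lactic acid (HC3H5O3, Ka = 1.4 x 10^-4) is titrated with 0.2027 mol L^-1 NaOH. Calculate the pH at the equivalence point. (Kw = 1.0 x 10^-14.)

8.30

n(HC3H5O3) = 0.07566 x 0.03094 = 0.002341 mol; V(NaOH) at equivalence = 0.002341/0.2027 = 0.01155 L.
At equivalence all the acid is converted to C3H5O3-; total volume = 0.03094 + 0.01155 = 0.04249 L, so [C3H5O3-] = 0.002341/0.04249 = 0.05510 M.
Kb = Kw/Ka = 1.0e-14 / 1.4 x 10^-4 = 7.14e-11.
[OH^-] = sqrt(Kb x [C3H5O3-]) = sqrt(7.14e-11 x 0.05510) = 1.98e-6 M.
pOH = 5.70, so pH = 14.00 - 5.70 = 8.30.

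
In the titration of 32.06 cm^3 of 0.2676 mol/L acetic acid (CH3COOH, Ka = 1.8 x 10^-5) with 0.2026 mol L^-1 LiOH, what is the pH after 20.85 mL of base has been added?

4.73

Initial n(CH3COOH) = 0.2676 x 0.03206 = 0.008579 mol.
n(LiOH) added = 0.2026 x 0.02085 = 0.004224 mol, converting that many moles of CH3COOH to CH3COO-.
Remaining n(CH3COOH) = 0.004355 mol; n(CH3COO-) = 0.004224 mol.
By Henderson-Hasselbalch, pH = pKa + log([A^-]/[HA]) = 4.74 + log(0.004224/0.004355) = 4.74 + (-0.01) = 4.73.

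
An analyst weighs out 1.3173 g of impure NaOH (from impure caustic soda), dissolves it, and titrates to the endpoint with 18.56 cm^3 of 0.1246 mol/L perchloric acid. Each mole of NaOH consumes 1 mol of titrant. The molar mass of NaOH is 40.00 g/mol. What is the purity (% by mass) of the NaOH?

7.02%

n(HClO4) = 0.1246 x 0.01856 = 0.002313 mol.
n(NaOH) = 0.002313 / 1 = 0.002313 mol.
mass of NaOH = 0.002313 x 40.00 = 0.09250 g.
% purity = 0.09250 / 1.3173 x 100 = 7.02%.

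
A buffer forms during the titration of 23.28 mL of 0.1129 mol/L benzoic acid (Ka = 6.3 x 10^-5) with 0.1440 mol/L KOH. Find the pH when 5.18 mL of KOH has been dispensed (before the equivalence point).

Initial n(C6H5COOH) = 0.1129 x 0.02328 = 0.002628 mol.
n(KOH) added = 0.1440 x 0.005180 = 0.0007459 mol, converting that many moles of C6H5COOH to C6H5COO-.
Remaining n(C6H5COOH) = 0.001882 mol; n(C6H5COO-) = 0.0007459 mol.
By Henderson-Hasselbalch, pH = pKa + log([A^-]/[HA]) = 4.20 + log(0.0007459/0.001882) = 4.20 + (-0.40) = 3.80.

3.80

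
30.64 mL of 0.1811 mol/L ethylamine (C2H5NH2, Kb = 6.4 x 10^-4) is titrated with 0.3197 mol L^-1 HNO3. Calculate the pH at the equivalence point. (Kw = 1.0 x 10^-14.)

5.87

n(C2H5NH2) = 0.1811 x 0.03064 = 0.005549 mol; V(HNO3) at equivalence = 0.005549/0.3197 = 0.01736 L.
At equivalence the base is fully converted to C2H5NH3+; total volume = 0.04800 L, so [C2H5NH3+] = 0.005549/0.04800 = 0.1156 M.
Ka(C2H5NH3+) = Kw/Kb = 1.0e-14 / 6.4 x 10^-4 = 1.56e-11.
[H^+] = sqrt(Ka x [C2H5NH3+]) = sqrt(1.56e-11 x 0.1156) = 1.34e-6 M.
pH = -log(1.34e-6) = 5.87.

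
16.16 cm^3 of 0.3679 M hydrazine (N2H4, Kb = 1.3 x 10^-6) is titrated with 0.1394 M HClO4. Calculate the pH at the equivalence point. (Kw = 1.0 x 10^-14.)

4.55

n(N2H4) = 0.3679 x 0.01616 = 0.005945 mol; V(HClO4) at equivalence = 0.005945/0.1394 = 0.04265 L.
At equivalence the base is fully converted to N2H5+; total volume = 0.05881 L, so [N2H5+] = 0.005945/0.05881 = 0.1011 M.
Ka(N2H5+) = Kw/Kb = 1.0e-14 / 1.3 x 10^-6 = 7.69e-9.
[H^+] = sqrt(Ka x [N2H5+]) = sqrt(7.69e-9 x 0.1011) = 2.79e-5 M.
pH = -log(2.79e-5) = 4.55.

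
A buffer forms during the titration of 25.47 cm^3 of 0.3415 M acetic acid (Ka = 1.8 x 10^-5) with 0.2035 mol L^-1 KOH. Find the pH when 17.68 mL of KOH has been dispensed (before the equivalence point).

Initial n(CH3COOH) = 0.3415 x 0.02547 = 0.008698 mol.
n(KOH) added = 0.2035 x 0.01768 = 0.003598 mol, converting that many moles of CH3COOH to CH3COO-.
Remaining n(CH3COOH) = 0.005100 mol; n(CH3COO-) = 0.003598 mol.
By Henderson-Hasselbalch, pH = pKa + log([A^-]/[HA]) = 4.74 + log(0.003598/0.005100) = 4.74 + (-0.15) = 4.59.

4.59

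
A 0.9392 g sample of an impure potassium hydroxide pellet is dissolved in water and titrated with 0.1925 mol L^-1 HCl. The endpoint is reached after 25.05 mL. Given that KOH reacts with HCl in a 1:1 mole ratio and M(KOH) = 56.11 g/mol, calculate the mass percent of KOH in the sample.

n(HCl) = 0.1925 x 0.02505 = 0.004822 mol.
n(KOH) = 0.004822 / 1 = 0.004822 mol.
mass of KOH = 0.004822 x 56.11 = 0.2706 g.
% purity = 0.2706 / 0.9392 x 100 = 28.8%.

28.8%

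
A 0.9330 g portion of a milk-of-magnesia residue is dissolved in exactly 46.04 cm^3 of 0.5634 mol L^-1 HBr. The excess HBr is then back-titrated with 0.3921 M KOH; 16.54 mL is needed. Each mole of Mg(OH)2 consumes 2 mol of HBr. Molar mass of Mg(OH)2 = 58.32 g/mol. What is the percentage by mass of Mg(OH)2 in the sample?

60.8%

Total n(HBr) added = 0.5634 x 0.04604 = 0.02594 mol.
n(KOH) used = 0.3921 x 0.01654 = 0.006485 mol, which equals the excess n(HBr).
So n(HBr) consumed by the sample = 0.02594 - 0.006485 = 0.01945 mol.
n(Mg(OH)2) = 0.01945 / 2 = 0.009727 mol.
mass Mg(OH)2 = 0.009727 x 58.32 = 0.5673 g, so %Mg(OH)2 = 0.5673/0.9330 x 100 = 60.8%.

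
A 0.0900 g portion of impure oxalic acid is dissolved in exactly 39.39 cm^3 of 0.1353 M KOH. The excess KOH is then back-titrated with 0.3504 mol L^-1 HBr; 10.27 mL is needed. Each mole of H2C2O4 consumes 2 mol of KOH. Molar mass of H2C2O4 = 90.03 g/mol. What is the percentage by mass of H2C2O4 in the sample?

86.6%

Total n(KOH) added = 0.1353 x 0.03939 = 0.005329 mol.
n(HBr) used = 0.3504 x 0.01027 = 0.003599 mol, which equals the excess n(KOH).
So n(KOH) consumed by the sample = 0.005329 - 0.003599 = 0.001731 mol.
n(H2C2O4) = 0.001731 / 2 = 0.0008654 mol.
mass H2C2O4 = 0.0008654 x 90.03 = 0.07791 g, so %H2C2O4 = 0.07791/0.0900 x 100 = 86.6%.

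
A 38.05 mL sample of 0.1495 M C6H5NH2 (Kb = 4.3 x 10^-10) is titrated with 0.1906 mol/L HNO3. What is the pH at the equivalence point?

2.86

n(C6H5NH2) = 0.1495 x 0.03805 = 0.005688 mol; V(HNO3) at equivalence = 0.005688/0.1906 = 0.02985 L.
At equivalence the base is fully converted to C6H5NH3+; total volume = 0.06790 L, so [C6H5NH3+] = 0.005688/0.06790 = 0.08378 M.
Ka(C6H5NH3+) = Kw/Kb = 1.0e-14 / 4.3 x 10^-10 = 2.33e-5.
[H^+] = sqrt(Ka x [C6H5NH3+]) = sqrt(2.33e-5 x 0.08378) = 0.00140 M.
pH = -log(0.00140) = 2.86.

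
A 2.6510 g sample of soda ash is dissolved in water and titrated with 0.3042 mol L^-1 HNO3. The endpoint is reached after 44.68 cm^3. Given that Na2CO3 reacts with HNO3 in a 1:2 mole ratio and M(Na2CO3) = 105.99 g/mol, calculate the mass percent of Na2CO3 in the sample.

n(HNO3) = 0.3042 x 0.04468 = 0.01359 mol.
n(Na2CO3) = 0.01359 / 2 = 0.006796 mol.
mass of Na2CO3 = 0.006796 x 105.99 = 0.7203 g.
% purity = 0.7203 / 2.6510 x 100 = 27.2%.

27.2%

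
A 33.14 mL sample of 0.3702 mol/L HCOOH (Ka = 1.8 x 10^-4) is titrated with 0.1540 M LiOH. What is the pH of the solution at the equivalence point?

8.39

n(HCOOH) = 0.3702 x 0.03314 = 0.01227 mol; V(LiOH) at equivalence = 0.01227/0.1540 = 0.07967 L.
At equivalence all the acid is converted to HCOO-; total volume = 0.03314 + 0.07967 = 0.1128 L, so [HCOO-] = 0.01227/0.1128 = 0.1088 M.
Kb = Kw/Ka = 1.0e-14 / 1.8 x 10^-4 = 5.56e-11.
[OH^-] = sqrt(Kb x [HCOO-]) = sqrt(5.56e-11 x 0.1088) = 2.46e-6 M.
pOH = 5.61, so pH = 14.00 - 5.61 = 8.39.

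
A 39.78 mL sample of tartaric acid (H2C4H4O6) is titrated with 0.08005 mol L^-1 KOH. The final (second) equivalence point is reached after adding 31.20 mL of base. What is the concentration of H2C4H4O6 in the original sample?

n(KOH) = 0.08005 x 0.03120 = 0.002498 mol.
At the final (second) equivalence point, 2 mol OH^- react per mol H2C4H4O6, so n(H2C4H4O6) = 0.002498 / 2 = 0.001249 mol.
[H2C4H4O6] = 0.001249 / 0.03978 L = 0.0314 M.

0.0314 M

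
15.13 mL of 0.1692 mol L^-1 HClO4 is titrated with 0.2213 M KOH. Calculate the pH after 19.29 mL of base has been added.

12.70

n(acid) = 0.1692 x 0.01513 = 0.002560 mol; n(KOH) added = 0.2213 x 0.01929 = 0.004269 mol.
Base is in excess by 0.004269 - 0.002560 = 0.001709 mol in a total volume of 0.03442 L.
[OH^-] = 0.001709/0.03442 = 0.04965 M, so pOH = 1.30 and pH = 14.00 - 1.30 = 12.70.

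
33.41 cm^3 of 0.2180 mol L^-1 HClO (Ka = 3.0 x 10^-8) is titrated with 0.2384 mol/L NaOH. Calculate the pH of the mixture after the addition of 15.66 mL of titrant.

7.54

Initial n(HClO) = 0.2180 x 0.03341 = 0.007283 mol.
n(NaOH) added = 0.2384 x 0.01566 = 0.003733 mol, converting that many moles of HClO to ClO-.
Remaining n(HClO) = 0.003550 mol; n(ClO-) = 0.003733 mol.
By Henderson-Hasselbalch, pH = pKa + log([A^-]/[HA]) = 7.52 + log(0.003733/0.003550) = 7.52 + (+0.02) = 7.54.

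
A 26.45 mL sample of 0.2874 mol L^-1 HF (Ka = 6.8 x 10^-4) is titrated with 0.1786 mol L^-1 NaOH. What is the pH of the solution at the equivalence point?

8.10

n(HF) = 0.2874 x 0.02645 = 0.007602 mol; V(NaOH) at equivalence = 0.007602/0.1786 = 0.04256 L.
At equivalence all the acid is converted to F-; total volume = 0.02645 + 0.04256 = 0.06901 L, so [F-] = 0.007602/0.06901 = 0.1101 M.
Kb = Kw/Ka = 1.0e-14 / 6.8 x 10^-4 = 1.47e-11.
[OH^-] = sqrt(Kb x [F-]) = sqrt(1.47e-11 x 0.1101) = 1.27e-6 M.
pOH = 5.90, so pH = 14.00 - 5.90 = 8.10.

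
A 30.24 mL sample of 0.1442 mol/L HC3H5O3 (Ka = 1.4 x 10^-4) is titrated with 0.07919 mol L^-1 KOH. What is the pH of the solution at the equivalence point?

n(HC3H5O3) = 0.1442 x 0.03024 = 0.004361 mol; V(KOH) at equivalence = 0.004361/0.07919 = 0.05507 L.
At equivalence all the acid is converted to C3H5O3-; total volume = 0.03024 + 0.05507 = 0.08531 L, so [C3H5O3-] = 0.004361/0.08531 = 0.05112 M.
Kb = Kw/Ka = 1.0e-14 / 1.4 x 10^-4 = 7.14e-11.
[OH^-] = sqrt(Kb x [C3H5O3-]) = sqrt(7.14e-11 x 0.05112) = 1.91e-6 M.
pOH = 5.72, so pH = 14.00 - 5.72 = 8.28.

8.28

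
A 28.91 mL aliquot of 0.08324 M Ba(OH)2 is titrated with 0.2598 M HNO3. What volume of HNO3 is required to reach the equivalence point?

18.5 mL

n(Ba(OH)2) = 0.08324 mol/L x 0.02891 L = 0.002406 mol.
The neutralisation is 1 Ba(OH)2 : 2 HNO3, so n(HNO3) = 0.002406 x 2/1 = 0.004813 mol.
V(HNO3) = 0.004813 / 0.2598 = 0.01853 L = 18.5 mL.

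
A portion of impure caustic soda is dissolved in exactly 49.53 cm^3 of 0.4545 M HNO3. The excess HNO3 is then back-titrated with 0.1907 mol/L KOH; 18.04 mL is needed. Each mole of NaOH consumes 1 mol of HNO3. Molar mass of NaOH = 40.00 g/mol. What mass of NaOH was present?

Total n(HNO3) added = 0.4545 x 0.04953 = 0.02251 mol.
n(KOH) used = 0.1907 x 0.01804 = 0.003440 mol, which equals the excess n(HNO3).
So n(HNO3) consumed by the sample = 0.02251 - 0.003440 = 0.01907 mol.
n(NaOH) = 0.01907 / 1 = 0.01907 mol.
mass = 0.01907 mol x 40.00 g/mol = 0.763 g.

0.763 g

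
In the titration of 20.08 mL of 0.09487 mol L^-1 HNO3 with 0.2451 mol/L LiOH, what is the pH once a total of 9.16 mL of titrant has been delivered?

12.07

n(acid) = 0.09487 x 0.02008 = 0.001905 mol; n(LiOH) added = 0.2451 x 0.009160 = 0.002245 mol.
Base is in excess by 0.002245 - 0.001905 = 0.0003401 mol in a total volume of 0.02924 L.
[OH^-] = 0.0003401/0.02924 = 0.01163 M, so pOH = 1.93 and pH = 14.00 - 1.93 = 12.07.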